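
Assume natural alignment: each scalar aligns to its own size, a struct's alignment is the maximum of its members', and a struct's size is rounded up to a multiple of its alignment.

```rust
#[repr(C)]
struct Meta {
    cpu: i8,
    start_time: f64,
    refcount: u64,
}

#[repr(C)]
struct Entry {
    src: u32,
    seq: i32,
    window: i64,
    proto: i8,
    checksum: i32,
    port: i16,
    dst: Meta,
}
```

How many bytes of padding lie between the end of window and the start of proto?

Meta: @0: cpu [1B, align 1] → 1; +7 pad (align 8); @8: start_time [8B, align 8] → 16; @16: refcount [8B, align 8] → 24; size 24, align 8
@0: src [4B, align 4] → 4
@4: seq [4B, align 4] → 8
@8: window [8B, align 8] → 16
@16: proto [1B, align 1] → 17

0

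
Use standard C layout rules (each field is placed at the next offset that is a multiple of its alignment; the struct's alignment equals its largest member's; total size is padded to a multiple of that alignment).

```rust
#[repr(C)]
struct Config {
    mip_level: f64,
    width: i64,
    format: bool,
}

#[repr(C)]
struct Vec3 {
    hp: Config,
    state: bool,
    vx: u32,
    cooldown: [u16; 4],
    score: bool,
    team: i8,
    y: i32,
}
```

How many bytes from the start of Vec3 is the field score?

Config: mip_level at 0 (size 8, align 8) → ends 8; width at 8 (size 8, align 8) → ends 16; format at 16 (size 1, align 1) → ends 17; tail pad 7 to reach multiple of 8; total 24 bytes, alignment 8
hp at 0 (size 24, align 8) → ends 24
state at 24 (size 1, align 1) → ends 25
pad 3 to align 4 for vx
vx at 28 (size 4, align 4) → ends 32
cooldown at 32 (size 8, align 2) → ends 40
score at 40 (size 1, align 1) → ends 41

40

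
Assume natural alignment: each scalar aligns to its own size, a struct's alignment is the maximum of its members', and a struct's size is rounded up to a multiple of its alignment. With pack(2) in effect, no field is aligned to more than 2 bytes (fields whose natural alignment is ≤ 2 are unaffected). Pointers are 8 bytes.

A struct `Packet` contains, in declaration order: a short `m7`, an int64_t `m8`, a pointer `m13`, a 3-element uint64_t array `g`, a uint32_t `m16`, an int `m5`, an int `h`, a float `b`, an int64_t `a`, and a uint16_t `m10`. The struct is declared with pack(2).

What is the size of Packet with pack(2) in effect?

m7 at 0 (size 2, align 2) → ends 2
m8 at 2 (size 8, align 2) → ends 10
m13 at 10 (size 8, align 2) → ends 18
g at 18 (size 24, align 2) → ends 42
m16 at 42 (size 4, align 2) → ends 46
m5 at 46 (size 4, align 2) → ends 50
h at 50 (size 4, align 2) → ends 54
b at 54 (size 4, align 2) → ends 58
a at 58 (size 8, align 2) → ends 66
m10 at 66 (size 2, align 2) → ends 68
total 68 bytes, alignment 2

68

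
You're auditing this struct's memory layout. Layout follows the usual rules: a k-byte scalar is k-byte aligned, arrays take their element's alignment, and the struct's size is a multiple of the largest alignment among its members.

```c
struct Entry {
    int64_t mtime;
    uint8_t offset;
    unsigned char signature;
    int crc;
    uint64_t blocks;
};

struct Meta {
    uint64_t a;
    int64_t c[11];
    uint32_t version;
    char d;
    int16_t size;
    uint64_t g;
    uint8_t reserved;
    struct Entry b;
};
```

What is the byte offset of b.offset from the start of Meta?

128

Entry: mtime at 0 (size 8, align 8) → ends 8; offset at 8 (size 1, align 1) → ends 9; signature at 9 (size 1, align 1) → ends 10; pad 2 to align 4 for crc; crc at 12 (size 4, align 4) → ends 16; blocks at 16 (size 8, align 8) → ends 24; total 24 bytes, alignment 8
a at 0 (size 8, align 8) → ends 8
c at 8 (size 88, align 8) → ends 96
version at 96 (size 4, align 4) → ends 100
d at 100 (size 1, align 1) → ends 101
pad 1 to align 2 for size
size at 102 (size 2, align 2) → ends 104
g at 104 (size 8, align 8) → ends 112
reserved at 112 (size 1, align 1) → ends 113
pad 7 to align 8 for b
b at 120 (size 24, align 8) → ends 144
within Entry: offset at 8
120 + 8 = 128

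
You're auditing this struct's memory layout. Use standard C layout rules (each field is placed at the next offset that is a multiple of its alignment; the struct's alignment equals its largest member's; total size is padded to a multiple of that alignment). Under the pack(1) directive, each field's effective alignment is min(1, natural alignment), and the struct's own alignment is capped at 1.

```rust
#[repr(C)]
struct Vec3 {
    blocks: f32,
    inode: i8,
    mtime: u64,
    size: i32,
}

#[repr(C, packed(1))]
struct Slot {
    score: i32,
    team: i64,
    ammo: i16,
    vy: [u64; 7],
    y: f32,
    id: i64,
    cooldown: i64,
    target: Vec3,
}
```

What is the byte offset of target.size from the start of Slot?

Vec3: 0..4  blocks  (4B, 4-aligned); 4..5  inode  (1B, 1-aligned); 5..8  -- padding (3B); 8..16  mtime  (8B, 8-aligned); 16..20  size  (4B, 4-aligned); 20..24  -- tail padding (4B); sizeof = 24, alignof = 8
0..4  score  (4B, 1-aligned)
4..12  team  (8B, 1-aligned)
12..14  ammo  (2B, 1-aligned)
14..70  vy  (56B, 1-aligned)
70..74  y  (4B, 1-aligned)
74..82  id  (8B, 1-aligned)
82..90  cooldown  (8B, 1-aligned)
90..114  target  (24B, 1-aligned)
within Vec3: size at 16
90 + 16 = 106

106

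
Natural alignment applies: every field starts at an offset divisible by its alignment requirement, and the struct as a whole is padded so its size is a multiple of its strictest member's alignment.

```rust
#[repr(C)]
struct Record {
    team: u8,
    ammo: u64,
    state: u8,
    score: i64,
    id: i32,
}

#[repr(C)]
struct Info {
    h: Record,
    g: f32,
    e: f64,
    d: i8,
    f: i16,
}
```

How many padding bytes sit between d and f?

Record: @0: team [1B, align 1] → 1; +7 pad (align 8); @8: ammo [8B, align 8] → 16; @16: state [1B, align 1] → 17; +7 pad (align 8); @24: score [8B, align 8] → 32; @32: id [4B, align 4] → 36; +4 tail pad (align 8); size 40, align 8
@0: h [40B, align 8] → 40
@40: g [4B, align 4] → 44
+4 pad (align 8)
@48: e [8B, align 8] → 56
@56: d [1B, align 1] → 57
+1 pad (align 2)
@58: f [2B, align 2] → 60

1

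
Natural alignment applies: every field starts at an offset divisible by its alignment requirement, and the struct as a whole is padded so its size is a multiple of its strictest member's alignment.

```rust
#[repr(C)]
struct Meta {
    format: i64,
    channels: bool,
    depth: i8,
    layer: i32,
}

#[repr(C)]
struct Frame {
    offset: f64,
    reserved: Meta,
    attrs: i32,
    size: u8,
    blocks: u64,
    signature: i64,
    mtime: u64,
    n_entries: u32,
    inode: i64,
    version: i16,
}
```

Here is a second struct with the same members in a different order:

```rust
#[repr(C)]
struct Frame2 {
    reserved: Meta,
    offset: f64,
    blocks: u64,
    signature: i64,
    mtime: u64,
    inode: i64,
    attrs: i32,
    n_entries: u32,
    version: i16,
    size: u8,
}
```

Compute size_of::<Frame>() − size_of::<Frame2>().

8

Meta: 0..8  format  (8B, 8-aligned); 8..9  channels  (1B, 1-aligned); 9..10  depth  (1B, 1-aligned); 10..12  -- padding (2B); 12..16  layer  (4B, 4-aligned); sizeof = 16, alignof = 8
0..8  offset  (8B, 8-aligned)
8..24  reserved  (16B, 8-aligned)
24..28  attrs  (4B, 4-aligned)
28..29  size  (1B, 1-aligned)
29..32  -- padding (3B)
32..40  blocks  (8B, 8-aligned)
40..48  signature  (8B, 8-aligned)
48..56  mtime  (8B, 8-aligned)
56..60  n_entries  (4B, 4-aligned)
60..64  -- padding (4B)
64..72  inode  (8B, 8-aligned)
72..74  version  (2B, 2-aligned)
74..80  -- tail padding (6B)
sizeof = 80, alignof = 8
— Frame2 —
0..16  reserved  (16B, 8-aligned)
16..24  offset  (8B, 8-aligned)
24..32  blocks  (8B, 8-aligned)
32..40  signature  (8B, 8-aligned)
40..48  mtime  (8B, 8-aligned)
48..56  inode  (8B, 8-aligned)
56..60  attrs  (4B, 4-aligned)
60..64  n_entries  (4B, 4-aligned)
64..66  version  (2B, 2-aligned)
66..67  size  (1B, 1-aligned)
67..72  -- tail padding (5B)
sizeof = 72, alignof = 8
80 − 72 = 8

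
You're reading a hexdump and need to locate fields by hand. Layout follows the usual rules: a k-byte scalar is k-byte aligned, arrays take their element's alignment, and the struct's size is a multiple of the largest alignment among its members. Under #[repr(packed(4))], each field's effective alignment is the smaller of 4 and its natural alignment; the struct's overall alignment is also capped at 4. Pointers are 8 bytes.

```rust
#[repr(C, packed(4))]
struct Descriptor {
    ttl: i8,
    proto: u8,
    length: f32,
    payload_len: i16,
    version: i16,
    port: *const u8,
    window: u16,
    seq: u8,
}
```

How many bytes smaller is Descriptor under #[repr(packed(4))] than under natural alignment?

8

natural layout:
  @0: ttl [1B, align 1] → 1
  @1: proto [1B, align 1] → 2
  +2 pad (align 4)
  @4: length [4B, align 4] → 8
  @8: payload_len [2B, align 2] → 10
  @10: version [2B, align 2] → 12
  +4 pad (align 8)
  @16: port [8B, align 8] → 24
  @24: window [2B, align 2] → 26
  @26: seq [1B, align 1] → 27
  +5 tail pad (align 8)
  size 32, align 8
packed(4) layout:
  @0: ttl [1B, align 1] → 1
  @1: proto [1B, align 1] → 2
  +2 pad (align 4)
  @4: length [4B, align 4] → 8
  @8: payload_len [2B, align 2] → 10
  @10: version [2B, align 2] → 12
  @12: port [8B, align 4] → 20
  @20: window [2B, align 2] → 22
  @22: seq [1B, align 1] → 23
  +1 tail pad (align 4)
  size 24, align 4
32 − 24 = 8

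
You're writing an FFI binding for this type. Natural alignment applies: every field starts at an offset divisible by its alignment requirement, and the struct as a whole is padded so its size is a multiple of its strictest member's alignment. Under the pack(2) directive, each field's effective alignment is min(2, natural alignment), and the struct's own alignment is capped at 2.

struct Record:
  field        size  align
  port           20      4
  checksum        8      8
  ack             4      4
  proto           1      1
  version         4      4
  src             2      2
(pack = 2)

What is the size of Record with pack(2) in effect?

40

port at 0 (size 20, align 2) → ends 20
checksum at 20 (size 8, align 2) → ends 28
ack at 28 (size 4, align 2) → ends 32
proto at 32 (size 1, align 1) → ends 33
pad 1 to align 2 for version
version at 34 (size 4, align 2) → ends 38
src at 38 (size 2, align 2) → ends 40
total 40 bytes, alignment 2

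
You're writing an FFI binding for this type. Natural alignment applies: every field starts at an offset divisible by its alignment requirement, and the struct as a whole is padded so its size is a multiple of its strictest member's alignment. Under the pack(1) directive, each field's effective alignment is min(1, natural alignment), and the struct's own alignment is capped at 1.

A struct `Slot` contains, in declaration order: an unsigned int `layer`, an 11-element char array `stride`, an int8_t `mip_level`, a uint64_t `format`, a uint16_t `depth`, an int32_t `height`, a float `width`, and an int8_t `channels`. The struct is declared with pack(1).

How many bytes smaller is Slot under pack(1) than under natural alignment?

5

natural layout:
  layer at 0 (size 4, align 4) → ends 4
  stride at 4 (size 11, align 1) → ends 15
  mip_level at 15 (size 1, align 1) → ends 16
  format at 16 (size 8, align 8) → ends 24
  depth at 24 (size 2, align 2) → ends 26
  pad 2 to align 4 for height
  height at 28 (size 4, align 4) → ends 32
  width at 32 (size 4, align 4) → ends 36
  channels at 36 (size 1, align 1) → ends 37
  tail pad 3 to reach multiple of 8
  total 40 bytes, alignment 8
packed(1) layout:
  layer at 0 (size 4, align 1) → ends 4
  stride at 4 (size 11, align 1) → ends 15
  mip_level at 15 (size 1, align 1) → ends 16
  format at 16 (size 8, align 1) → ends 24
  depth at 24 (size 2, align 1) → ends 26
  height at 26 (size 4, align 1) → ends 30
  width at 30 (size 4, align 1) → ends 34
  channels at 34 (size 1, align 1) → ends 35
  total 35 bytes, alignment 1
40 − 35 = 5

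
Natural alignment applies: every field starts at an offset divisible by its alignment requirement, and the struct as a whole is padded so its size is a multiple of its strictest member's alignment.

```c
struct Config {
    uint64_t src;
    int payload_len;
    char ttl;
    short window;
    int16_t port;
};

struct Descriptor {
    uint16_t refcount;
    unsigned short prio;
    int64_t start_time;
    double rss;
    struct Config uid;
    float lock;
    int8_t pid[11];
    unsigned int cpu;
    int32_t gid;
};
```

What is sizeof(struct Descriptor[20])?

1440

Config: src at 0 (size 8, align 8) → ends 8; payload_len at 8 (size 4, align 4) → ends 12; ttl at 12 (size 1, align 1) → ends 13; pad 1 to align 2 for window; window at 14 (size 2, align 2) → ends 16; port at 16 (size 2, align 2) → ends 18; tail pad 6 to reach multiple of 8; total 24 bytes, alignment 8
refcount at 0 (size 2, align 2) → ends 2
prio at 2 (size 2, align 2) → ends 4
pad 4 to align 8 for start_time
start_time at 8 (size 8, align 8) → ends 16
rss at 16 (size 8, align 8) → ends 24
uid at 24 (size 24, align 8) → ends 48
lock at 48 (size 4, align 4) → ends 52
pid at 52 (size 11, align 1) → ends 63
pad 1 to align 4 for cpu
cpu at 64 (size 4, align 4) → ends 68
gid at 68 (size 4, align 4) → ends 72
total 72 bytes, alignment 8
array of 20: 20 × 72 = 1440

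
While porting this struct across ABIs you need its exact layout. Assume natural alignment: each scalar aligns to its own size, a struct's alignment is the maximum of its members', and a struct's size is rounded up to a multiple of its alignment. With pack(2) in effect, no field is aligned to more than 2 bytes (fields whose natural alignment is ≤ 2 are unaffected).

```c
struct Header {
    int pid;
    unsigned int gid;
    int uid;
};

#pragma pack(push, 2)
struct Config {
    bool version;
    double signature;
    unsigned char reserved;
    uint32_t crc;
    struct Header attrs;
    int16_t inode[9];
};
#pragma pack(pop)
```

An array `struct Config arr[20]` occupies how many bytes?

920

Header: 0..4  pid  (4B, 4-aligned); 4..8  gid  (4B, 4-aligned); 8..12  uid  (4B, 4-aligned); sizeof = 12, alignof = 4
0..1  version  (1B, 1-aligned)
1..2  -- padding (1B)
2..10  signature  (8B, 2-aligned)
10..11  reserved  (1B, 1-aligned)
11..12  -- padding (1B)
12..16  crc  (4B, 2-aligned)
16..28  attrs  (12B, 2-aligned)
28..46  inode  (18B, 2-aligned)
sizeof = 46, alignof = 2
array of 20: 20 × 46 = 920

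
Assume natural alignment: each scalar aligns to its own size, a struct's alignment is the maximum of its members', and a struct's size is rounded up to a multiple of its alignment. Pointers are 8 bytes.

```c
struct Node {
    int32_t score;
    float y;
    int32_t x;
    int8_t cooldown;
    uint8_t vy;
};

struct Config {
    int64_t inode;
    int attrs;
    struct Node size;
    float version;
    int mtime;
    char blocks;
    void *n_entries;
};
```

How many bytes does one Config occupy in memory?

48 bytes

Node: @0: score [4B, align 4] → 4; @4: y [4B, align 4] → 8; @8: x [4B, align 4] → 12; @12: cooldown [1B, align 1] → 13; @13: vy [1B, align 1] → 14; +2 tail pad (align 4); size 16, align 4
@0: inode [8B, align 8] → 8
@8: attrs [4B, align 4] → 12
@12: size [16B, align 4] → 28
@28: version [4B, align 4] → 32
@32: mtime [4B, align 4] → 36
@36: blocks [1B, align 1] → 37
+3 pad (align 8)
@40: n_entries [8B, align 8] → 48
size 48, align 8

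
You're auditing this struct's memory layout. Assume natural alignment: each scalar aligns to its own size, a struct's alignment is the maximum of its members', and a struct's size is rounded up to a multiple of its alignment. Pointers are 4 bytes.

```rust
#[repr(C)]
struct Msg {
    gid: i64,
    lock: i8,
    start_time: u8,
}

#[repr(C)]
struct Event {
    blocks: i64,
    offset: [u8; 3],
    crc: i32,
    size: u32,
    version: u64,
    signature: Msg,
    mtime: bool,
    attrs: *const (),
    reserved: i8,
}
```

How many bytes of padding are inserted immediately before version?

4

Msg: @0: gid [8B, align 8] → 8; @8: lock [1B, align 1] → 9; @9: start_time [1B, align 1] → 10; +6 tail pad (align 8); size 16, align 8
@0: blocks [8B, align 8] → 8
@8: offset [3B, align 1] → 11
+1 pad (align 4)
@12: crc [4B, align 4] → 16
@16: size [4B, align 4] → 20
+4 pad (align 8)
@24: version [8B, align 8] → 32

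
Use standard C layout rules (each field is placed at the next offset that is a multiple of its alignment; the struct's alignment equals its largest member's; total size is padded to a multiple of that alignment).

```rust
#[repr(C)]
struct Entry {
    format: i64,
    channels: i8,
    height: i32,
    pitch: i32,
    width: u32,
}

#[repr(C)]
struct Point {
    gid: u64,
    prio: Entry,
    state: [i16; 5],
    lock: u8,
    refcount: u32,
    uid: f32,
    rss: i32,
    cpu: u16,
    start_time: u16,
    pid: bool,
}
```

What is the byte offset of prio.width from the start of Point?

Entry: 0..8  format  (8B, 8-aligned); 8..9  channels  (1B, 1-aligned); 9..12  -- padding (3B); 12..16  height  (4B, 4-aligned); 16..20  pitch  (4B, 4-aligned); 20..24  width  (4B, 4-aligned); sizeof = 24, alignof = 8
0..8  gid  (8B, 8-aligned)
8..32  prio  (24B, 8-aligned)
within Entry: width at 20
8 + 20 = 28

28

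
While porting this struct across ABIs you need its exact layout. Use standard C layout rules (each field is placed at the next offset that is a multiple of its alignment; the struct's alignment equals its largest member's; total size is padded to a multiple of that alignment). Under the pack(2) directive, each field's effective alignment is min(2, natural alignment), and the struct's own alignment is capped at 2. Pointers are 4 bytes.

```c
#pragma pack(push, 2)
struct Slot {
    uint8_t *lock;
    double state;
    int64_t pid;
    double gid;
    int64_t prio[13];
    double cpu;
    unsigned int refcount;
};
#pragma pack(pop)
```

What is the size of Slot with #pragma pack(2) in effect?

144

0..4  lock  (4B, 2-aligned)
4..12  state  (8B, 2-aligned)
12..20  pid  (8B, 2-aligned)
20..28  gid  (8B, 2-aligned)
28..132  prio  (104B, 2-aligned)
132..140  cpu  (8B, 2-aligned)
140..144  refcount  (4B, 2-aligned)
sizeof = 144, alignof = 2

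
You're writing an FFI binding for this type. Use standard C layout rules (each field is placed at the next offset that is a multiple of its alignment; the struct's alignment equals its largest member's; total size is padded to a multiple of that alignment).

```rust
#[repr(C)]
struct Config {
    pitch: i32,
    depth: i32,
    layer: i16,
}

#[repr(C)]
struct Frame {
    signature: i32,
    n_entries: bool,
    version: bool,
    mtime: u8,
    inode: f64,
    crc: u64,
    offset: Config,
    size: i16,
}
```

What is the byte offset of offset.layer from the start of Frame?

32

Config: 0..4  pitch  (4B, 4-aligned); 4..8  depth  (4B, 4-aligned); 8..10  layer  (2B, 2-aligned); 10..12  -- tail padding (2B); sizeof = 12, alignof = 4
0..4  signature  (4B, 4-aligned)
4..5  n_entries  (1B, 1-aligned)
5..6  version  (1B, 1-aligned)
6..7  mtime  (1B, 1-aligned)
7..8  -- padding (1B)
8..16  inode  (8B, 8-aligned)
16..24  crc  (8B, 8-aligned)
24..36  offset  (12B, 4-aligned)
within Config: layer at 8
24 + 8 = 32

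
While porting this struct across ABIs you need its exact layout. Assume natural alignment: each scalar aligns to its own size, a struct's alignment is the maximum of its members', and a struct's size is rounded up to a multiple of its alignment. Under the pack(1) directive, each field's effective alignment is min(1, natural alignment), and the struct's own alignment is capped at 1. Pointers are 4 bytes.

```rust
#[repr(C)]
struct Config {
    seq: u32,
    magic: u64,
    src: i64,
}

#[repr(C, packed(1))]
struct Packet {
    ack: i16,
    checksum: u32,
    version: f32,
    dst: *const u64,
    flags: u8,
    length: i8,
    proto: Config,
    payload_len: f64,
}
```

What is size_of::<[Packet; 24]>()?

1152

Config: 0..4  seq  (4B, 4-aligned); 4..8  -- padding (4B); 8..16  magic  (8B, 8-aligned); 16..24  src  (8B, 8-aligned); sizeof = 24, alignof = 8
0..2  ack  (2B, 1-aligned)
2..6  checksum  (4B, 1-aligned)
6..10  version  (4B, 1-aligned)
10..14  dst  (4B, 1-aligned)
14..15  flags  (1B, 1-aligned)
15..16  length  (1B, 1-aligned)
16..40  proto  (24B, 1-aligned)
40..48  payload_len  (8B, 1-aligned)
sizeof = 48, alignof = 1
array of 24: 24 × 48 = 1152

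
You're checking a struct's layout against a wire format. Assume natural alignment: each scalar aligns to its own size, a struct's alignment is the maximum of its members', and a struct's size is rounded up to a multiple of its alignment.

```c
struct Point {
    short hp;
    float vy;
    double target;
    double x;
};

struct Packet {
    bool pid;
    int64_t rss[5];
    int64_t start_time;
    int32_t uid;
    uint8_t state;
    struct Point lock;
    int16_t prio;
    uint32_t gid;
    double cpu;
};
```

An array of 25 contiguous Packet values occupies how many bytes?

2600

Point: 0..2  hp  (2B, 2-aligned); 2..4  -- padding (2B); 4..8  vy  (4B, 4-aligned); 8..16  target  (8B, 8-aligned); 16..24  x  (8B, 8-aligned); sizeof = 24, alignof = 8
0..1  pid  (1B, 1-aligned)
1..8  -- padding (7B)
8..48  rss  (40B, 8-aligned)
48..56  start_time  (8B, 8-aligned)
56..60  uid  (4B, 4-aligned)
60..61  state  (1B, 1-aligned)
61..64  -- padding (3B)
64..88  lock  (24B, 8-aligned)
88..90  prio  (2B, 2-aligned)
90..92  -- padding (2B)
92..96  gid  (4B, 4-aligned)
96..104  cpu  (8B, 8-aligned)
sizeof = 104, alignof = 8
array of 25: 25 × 104 = 2600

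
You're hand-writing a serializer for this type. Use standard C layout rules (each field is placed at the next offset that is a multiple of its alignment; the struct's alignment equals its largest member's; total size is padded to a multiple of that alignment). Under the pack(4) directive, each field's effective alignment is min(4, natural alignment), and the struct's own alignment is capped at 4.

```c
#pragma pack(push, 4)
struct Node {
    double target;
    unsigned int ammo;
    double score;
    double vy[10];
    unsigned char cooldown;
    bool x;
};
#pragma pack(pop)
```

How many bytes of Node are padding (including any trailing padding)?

target at 0 (size 8, align 4) → ends 8
ammo at 8 (size 4, align 4) → ends 12
score at 12 (size 8, align 4) → ends 20
vy at 20 (size 80, align 4) → ends 100
cooldown at 100 (size 1, align 1) → ends 101
x at 101 (size 1, align 1) → ends 102
tail pad 2 to reach multiple of 4
total 104 bytes, alignment 4
data bytes 102, size 104 → padding 2

2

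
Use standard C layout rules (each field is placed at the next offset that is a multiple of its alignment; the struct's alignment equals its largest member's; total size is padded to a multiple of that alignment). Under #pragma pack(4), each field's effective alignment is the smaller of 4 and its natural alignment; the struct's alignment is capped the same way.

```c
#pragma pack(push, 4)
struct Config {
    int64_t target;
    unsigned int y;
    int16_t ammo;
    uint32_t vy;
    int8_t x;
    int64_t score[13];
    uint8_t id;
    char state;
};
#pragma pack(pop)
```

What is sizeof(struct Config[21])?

2772

@0: target [8B, align 4] → 8
@8: y [4B, align 4] → 12
@12: ammo [2B, align 2] → 14
+2 pad (align 4)
@16: vy [4B, align 4] → 20
@20: x [1B, align 1] → 21
+3 pad (align 4)
@24: score [104B, align 4] → 128
@128: id [1B, align 1] → 129
@129: state [1B, align 1] → 130
+2 tail pad (align 4)
size 132, align 4
array of 21: 21 × 132 = 2772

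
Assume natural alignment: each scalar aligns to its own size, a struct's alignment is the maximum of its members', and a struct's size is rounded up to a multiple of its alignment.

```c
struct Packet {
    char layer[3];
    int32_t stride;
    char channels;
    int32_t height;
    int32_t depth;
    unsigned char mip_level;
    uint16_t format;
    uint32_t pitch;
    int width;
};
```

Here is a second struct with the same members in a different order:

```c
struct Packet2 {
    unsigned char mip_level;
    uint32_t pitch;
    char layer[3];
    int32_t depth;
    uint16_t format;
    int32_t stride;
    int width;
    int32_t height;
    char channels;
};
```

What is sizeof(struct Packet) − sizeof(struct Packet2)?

0..3  layer  (3B, 1-aligned)
3..4  -- padding (1B)
4..8  stride  (4B, 4-aligned)
8..9  channels  (1B, 1-aligned)
9..12  -- padding (3B)
12..16  height  (4B, 4-aligned)
16..20  depth  (4B, 4-aligned)
20..21  mip_level  (1B, 1-aligned)
21..22  -- padding (1B)
22..24  format  (2B, 2-aligned)
24..28  pitch  (4B, 4-aligned)
28..32  width  (4B, 4-aligned)
sizeof = 32, alignof = 4
— Packet2 —
0..1  mip_level  (1B, 1-aligned)
1..4  -- padding (3B)
4..8  pitch  (4B, 4-aligned)
8..11  layer  (3B, 1-aligned)
11..12  -- padding (1B)
12..16  depth  (4B, 4-aligned)
16..18  format  (2B, 2-aligned)
18..20  -- padding (2B)
20..24  stride  (4B, 4-aligned)
24..28  width  (4B, 4-aligned)
28..32  height  (4B, 4-aligned)
32..33  channels  (1B, 1-aligned)
33..36  -- tail padding (3B)
sizeof = 36, alignof = 4
32 − 36 = -4

-4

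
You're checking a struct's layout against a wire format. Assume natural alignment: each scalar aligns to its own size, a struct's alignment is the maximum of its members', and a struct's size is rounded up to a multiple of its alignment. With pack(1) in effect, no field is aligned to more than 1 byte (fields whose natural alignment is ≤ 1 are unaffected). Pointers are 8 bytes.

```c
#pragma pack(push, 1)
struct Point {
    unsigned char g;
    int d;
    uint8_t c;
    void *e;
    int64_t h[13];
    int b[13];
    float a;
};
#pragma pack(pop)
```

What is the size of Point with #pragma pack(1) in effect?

@0: g [1B, align 1] → 1
@1: d [4B, align 1] → 5
@5: c [1B, align 1] → 6
@6: e [8B, align 1] → 14
@14: h [104B, align 1] → 118
@118: b [52B, align 1] → 170
@170: a [4B, align 1] → 174
size 174, align 1

174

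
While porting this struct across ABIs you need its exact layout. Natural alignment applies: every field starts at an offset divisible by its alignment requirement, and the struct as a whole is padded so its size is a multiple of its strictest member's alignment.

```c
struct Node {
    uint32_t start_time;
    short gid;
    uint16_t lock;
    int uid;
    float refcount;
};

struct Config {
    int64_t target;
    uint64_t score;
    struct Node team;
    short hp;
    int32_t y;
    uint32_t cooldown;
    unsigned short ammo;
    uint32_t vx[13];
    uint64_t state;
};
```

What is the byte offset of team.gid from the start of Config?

Node: 0..4  start_time  (4B, 4-aligned); 4..6  gid  (2B, 2-aligned); 6..8  lock  (2B, 2-aligned); 8..12  uid  (4B, 4-aligned); 12..16  refcount  (4B, 4-aligned); sizeof = 16, alignof = 4
0..8  target  (8B, 8-aligned)
8..16  score  (8B, 8-aligned)
16..32  team  (16B, 4-aligned)
within Node: gid at 4
16 + 4 = 20

20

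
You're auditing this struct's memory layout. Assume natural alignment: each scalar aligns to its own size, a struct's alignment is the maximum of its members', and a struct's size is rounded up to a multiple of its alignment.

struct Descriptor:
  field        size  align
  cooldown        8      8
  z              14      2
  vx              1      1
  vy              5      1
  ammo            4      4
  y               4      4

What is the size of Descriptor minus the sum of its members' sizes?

4

0..8  cooldown  (8B, 8-aligned)
8..22  z  (14B, 2-aligned)
22..23  vx  (1B, 1-aligned)
23..28  vy  (5B, 1-aligned)
28..32  ammo  (4B, 4-aligned)
32..36  y  (4B, 4-aligned)
36..40  -- tail padding (4B)
sizeof = 40, alignof = 8
data bytes 36, size 40 → padding 4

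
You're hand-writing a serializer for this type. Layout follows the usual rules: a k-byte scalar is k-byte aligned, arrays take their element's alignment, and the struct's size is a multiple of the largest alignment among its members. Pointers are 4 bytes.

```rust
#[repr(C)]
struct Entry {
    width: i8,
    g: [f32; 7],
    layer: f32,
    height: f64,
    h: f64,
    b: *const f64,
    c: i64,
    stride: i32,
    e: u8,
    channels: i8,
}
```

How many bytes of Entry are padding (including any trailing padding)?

13

@0: width [1B, align 1] → 1
+3 pad (align 4)
@4: g [28B, align 4] → 32
@32: layer [4B, align 4] → 36
+4 pad (align 8)
@40: height [8B, align 8] → 48
@48: h [8B, align 8] → 56
@56: b [4B, align 4] → 60
+4 pad (align 8)
@64: c [8B, align 8] → 72
@72: stride [4B, align 4] → 76
@76: e [1B, align 1] → 77
@77: channels [1B, align 1] → 78
+2 tail pad (align 8)
size 80, align 8
data bytes 67, size 80 → padding 13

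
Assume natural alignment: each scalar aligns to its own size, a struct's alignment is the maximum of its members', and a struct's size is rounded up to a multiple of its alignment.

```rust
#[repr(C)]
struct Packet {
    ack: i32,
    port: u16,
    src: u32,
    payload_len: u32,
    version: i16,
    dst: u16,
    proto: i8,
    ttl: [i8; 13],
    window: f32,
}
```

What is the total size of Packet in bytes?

@0: ack [4B, align 4] → 4
@4: port [2B, align 2] → 6
+2 pad (align 4)
@8: src [4B, align 4] → 12
@12: payload_len [4B, align 4] → 16
@16: version [2B, align 2] → 18
@18: dst [2B, align 2] → 20
@20: proto [1B, align 1] → 21
@21: ttl [13B, align 1] → 34
+2 pad (align 4)
@36: window [4B, align 4] → 40
size 40, align 4

40 bytes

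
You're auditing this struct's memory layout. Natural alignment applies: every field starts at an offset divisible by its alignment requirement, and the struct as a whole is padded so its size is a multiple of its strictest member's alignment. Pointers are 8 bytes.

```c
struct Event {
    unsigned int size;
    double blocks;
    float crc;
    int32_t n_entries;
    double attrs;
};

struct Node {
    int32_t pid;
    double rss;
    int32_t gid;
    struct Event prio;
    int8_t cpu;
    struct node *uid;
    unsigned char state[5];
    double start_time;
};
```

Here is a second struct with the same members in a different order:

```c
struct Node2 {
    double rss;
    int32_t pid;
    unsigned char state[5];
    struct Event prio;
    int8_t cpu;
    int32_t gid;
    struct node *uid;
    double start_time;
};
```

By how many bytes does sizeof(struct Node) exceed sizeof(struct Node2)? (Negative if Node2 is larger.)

Event: 0..4  size  (4B, 4-aligned); 4..8  -- padding (4B); 8..16  blocks  (8B, 8-aligned); 16..20  crc  (4B, 4-aligned); 20..24  n_entries  (4B, 4-aligned); 24..32  attrs  (8B, 8-aligned); sizeof = 32, alignof = 8
0..4  pid  (4B, 4-aligned)
4..8  -- padding (4B)
8..16  rss  (8B, 8-aligned)
16..20  gid  (4B, 4-aligned)
20..24  -- padding (4B)
24..56  prio  (32B, 8-aligned)
56..57  cpu  (1B, 1-aligned)
57..64  -- padding (7B)
64..72  uid  (8B, 8-aligned)
72..77  state  (5B, 1-aligned)
77..80  -- padding (3B)
80..88  start_time  (8B, 8-aligned)
sizeof = 88, alignof = 8
— Node2 —
0..8  rss  (8B, 8-aligned)
8..12  pid  (4B, 4-aligned)
12..17  state  (5B, 1-aligned)
17..24  -- padding (7B)
24..56  prio  (32B, 8-aligned)
56..57  cpu  (1B, 1-aligned)
57..60  -- padding (3B)
60..64  gid  (4B, 4-aligned)
64..72  uid  (8B, 8-aligned)
72..80  start_time  (8B, 8-aligned)
sizeof = 80, alignof = 8
88 − 80 = 8

8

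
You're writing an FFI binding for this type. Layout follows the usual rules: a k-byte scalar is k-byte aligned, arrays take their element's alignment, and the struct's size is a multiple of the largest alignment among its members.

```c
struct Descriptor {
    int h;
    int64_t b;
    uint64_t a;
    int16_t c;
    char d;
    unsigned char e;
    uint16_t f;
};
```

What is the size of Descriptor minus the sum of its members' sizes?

6

@0: h [4B, align 4] → 4
+4 pad (align 8)
@8: b [8B, align 8] → 16
@16: a [8B, align 8] → 24
@24: c [2B, align 2] → 26
@26: d [1B, align 1] → 27
@27: e [1B, align 1] → 28
@28: f [2B, align 2] → 30
+2 tail pad (align 8)
size 32, align 8
data bytes 26, size 32 → padding 6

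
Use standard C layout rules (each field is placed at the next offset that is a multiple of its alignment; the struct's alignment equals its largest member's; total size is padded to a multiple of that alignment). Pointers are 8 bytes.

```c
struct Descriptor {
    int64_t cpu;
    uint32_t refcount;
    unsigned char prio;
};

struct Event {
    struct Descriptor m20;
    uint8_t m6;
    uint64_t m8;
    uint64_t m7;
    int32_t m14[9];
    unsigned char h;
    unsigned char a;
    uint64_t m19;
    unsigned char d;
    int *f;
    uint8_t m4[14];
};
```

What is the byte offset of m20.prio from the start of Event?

Descriptor: 0..8  cpu  (8B, 8-aligned); 8..12  refcount  (4B, 4-aligned); 12..13  prio  (1B, 1-aligned); 13..16  -- tail padding (3B); sizeof = 16, alignof = 8
0..16  m20  (16B, 8-aligned)
within Descriptor: prio at 12
0 + 12 = 12

12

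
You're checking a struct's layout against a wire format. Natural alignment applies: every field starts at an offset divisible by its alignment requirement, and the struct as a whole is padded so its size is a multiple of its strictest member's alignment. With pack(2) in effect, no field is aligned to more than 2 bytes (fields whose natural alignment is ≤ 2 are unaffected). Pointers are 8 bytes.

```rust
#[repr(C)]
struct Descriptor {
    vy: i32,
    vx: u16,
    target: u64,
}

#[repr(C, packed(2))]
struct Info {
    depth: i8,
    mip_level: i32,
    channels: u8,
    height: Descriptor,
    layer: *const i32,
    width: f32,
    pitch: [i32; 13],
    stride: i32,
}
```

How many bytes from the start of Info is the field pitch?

Descriptor: @0: vy [4B, align 4] → 4; @4: vx [2B, align 2] → 6; +2 pad (align 8); @8: target [8B, align 8] → 16; size 16, align 8
@0: depth [1B, align 1] → 1
+1 pad (align 2)
@2: mip_level [4B, align 2] → 6
@6: channels [1B, align 1] → 7
+1 pad (align 2)
@8: height [16B, align 2] → 24
@24: layer [8B, align 2] → 32
@32: width [4B, align 2] → 36
@36: pitch [52B, align 2] → 88

36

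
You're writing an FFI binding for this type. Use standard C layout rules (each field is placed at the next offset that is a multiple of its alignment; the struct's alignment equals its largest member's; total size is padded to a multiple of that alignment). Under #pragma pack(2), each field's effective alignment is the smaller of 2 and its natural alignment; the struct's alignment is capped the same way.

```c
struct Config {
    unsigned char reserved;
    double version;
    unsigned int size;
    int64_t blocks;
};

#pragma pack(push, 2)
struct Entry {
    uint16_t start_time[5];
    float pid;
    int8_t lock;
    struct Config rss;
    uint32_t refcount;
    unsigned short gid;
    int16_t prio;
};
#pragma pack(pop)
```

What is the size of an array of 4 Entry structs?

224

Config: @0: reserved [1B, align 1] → 1; +7 pad (align 8); @8: version [8B, align 8] → 16; @16: size [4B, align 4] → 20; +4 pad (align 8); @24: blocks [8B, align 8] → 32; size 32, align 8
@0: start_time [10B, align 2] → 10
@10: pid [4B, align 2] → 14
@14: lock [1B, align 1] → 15
+1 pad (align 2)
@16: rss [32B, align 2] → 48
@48: refcount [4B, align 2] → 52
@52: gid [2B, align 2] → 54
@54: prio [2B, align 2] → 56
size 56, align 2
array of 4: 4 × 56 = 224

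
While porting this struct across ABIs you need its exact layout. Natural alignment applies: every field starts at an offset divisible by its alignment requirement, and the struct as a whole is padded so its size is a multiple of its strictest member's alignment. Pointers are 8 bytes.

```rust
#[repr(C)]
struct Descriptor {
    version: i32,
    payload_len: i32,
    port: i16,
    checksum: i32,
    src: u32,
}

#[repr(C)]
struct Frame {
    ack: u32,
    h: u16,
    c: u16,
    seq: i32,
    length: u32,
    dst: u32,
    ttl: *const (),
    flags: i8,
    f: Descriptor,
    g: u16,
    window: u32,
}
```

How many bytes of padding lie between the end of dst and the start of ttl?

4

Descriptor: 0..4  version  (4B, 4-aligned); 4..8  payload_len  (4B, 4-aligned); 8..10  port  (2B, 2-aligned); 10..12  -- padding (2B); 12..16  checksum  (4B, 4-aligned); 16..20  src  (4B, 4-aligned); sizeof = 20, alignof = 4
0..4  ack  (4B, 4-aligned)
4..6  h  (2B, 2-aligned)
6..8  c  (2B, 2-aligned)
8..12  seq  (4B, 4-aligned)
12..16  length  (4B, 4-aligned)
16..20  dst  (4B, 4-aligned)
20..24  -- padding (4B)
24..32  ttl  (8B, 8-aligned)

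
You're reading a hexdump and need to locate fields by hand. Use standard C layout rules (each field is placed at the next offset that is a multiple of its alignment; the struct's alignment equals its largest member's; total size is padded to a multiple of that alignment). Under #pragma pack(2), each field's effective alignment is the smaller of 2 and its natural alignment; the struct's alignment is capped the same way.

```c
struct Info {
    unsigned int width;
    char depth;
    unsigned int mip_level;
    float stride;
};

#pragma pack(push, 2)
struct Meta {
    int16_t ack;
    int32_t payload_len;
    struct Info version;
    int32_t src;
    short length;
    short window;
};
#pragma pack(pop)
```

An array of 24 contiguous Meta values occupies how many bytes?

720

Info: @0: width [4B, align 4] → 4; @4: depth [1B, align 1] → 5; +3 pad (align 4); @8: mip_level [4B, align 4] → 12; @12: stride [4B, align 4] → 16; size 16, align 4
@0: ack [2B, align 2] → 2
@2: payload_len [4B, align 2] → 6
@6: version [16B, align 2] → 22
@22: src [4B, align 2] → 26
@26: length [2B, align 2] → 28
@28: window [2B, align 2] → 30
size 30, align 2
array of 24: 24 × 30 = 720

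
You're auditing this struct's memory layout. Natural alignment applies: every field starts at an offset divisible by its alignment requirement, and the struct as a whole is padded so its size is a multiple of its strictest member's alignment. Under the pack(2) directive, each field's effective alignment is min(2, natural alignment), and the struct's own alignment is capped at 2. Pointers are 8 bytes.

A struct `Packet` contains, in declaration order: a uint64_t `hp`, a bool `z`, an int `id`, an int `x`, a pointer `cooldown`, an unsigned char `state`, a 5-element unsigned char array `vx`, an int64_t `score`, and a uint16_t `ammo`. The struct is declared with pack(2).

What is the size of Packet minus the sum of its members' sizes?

1

0..8  hp  (8B, 2-aligned)
8..9  z  (1B, 1-aligned)
9..10  -- padding (1B)
10..14  id  (4B, 2-aligned)
14..18  x  (4B, 2-aligned)
18..26  cooldown  (8B, 2-aligned)
26..27  state  (1B, 1-aligned)
27..32  vx  (5B, 1-aligned)
32..40  score  (8B, 2-aligned)
40..42  ammo  (2B, 2-aligned)
sizeof = 42, alignof = 2
data bytes 41, size 42 → padding 1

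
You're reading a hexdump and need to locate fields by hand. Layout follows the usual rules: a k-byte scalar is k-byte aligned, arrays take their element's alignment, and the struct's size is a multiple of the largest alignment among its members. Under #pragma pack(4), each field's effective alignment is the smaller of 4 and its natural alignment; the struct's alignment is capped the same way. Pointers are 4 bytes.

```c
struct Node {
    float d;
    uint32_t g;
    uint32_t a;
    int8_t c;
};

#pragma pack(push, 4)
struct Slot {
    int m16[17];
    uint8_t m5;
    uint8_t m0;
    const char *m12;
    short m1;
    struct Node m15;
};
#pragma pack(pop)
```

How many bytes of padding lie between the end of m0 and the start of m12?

Node: @0: d [4B, align 4] → 4; @4: g [4B, align 4] → 8; @8: a [4B, align 4] → 12; @12: c [1B, align 1] → 13; +3 tail pad (align 4); size 16, align 4
@0: m16 [68B, align 4] → 68
@68: m5 [1B, align 1] → 69
@69: m0 [1B, align 1] → 70
+2 pad (align 4)
@72: m12 [4B, align 4] → 76

2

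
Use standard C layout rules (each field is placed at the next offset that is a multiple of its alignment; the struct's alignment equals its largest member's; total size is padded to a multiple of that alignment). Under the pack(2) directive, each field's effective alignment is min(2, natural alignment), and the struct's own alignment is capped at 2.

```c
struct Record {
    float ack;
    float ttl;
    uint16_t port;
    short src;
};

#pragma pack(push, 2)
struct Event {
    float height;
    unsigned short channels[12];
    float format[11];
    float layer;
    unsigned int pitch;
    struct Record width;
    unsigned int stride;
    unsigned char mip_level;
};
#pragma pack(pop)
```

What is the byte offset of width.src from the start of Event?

Record: ack at 0 (size 4, align 4) → ends 4; ttl at 4 (size 4, align 4) → ends 8; port at 8 (size 2, align 2) → ends 10; src at 10 (size 2, align 2) → ends 12; total 12 bytes, alignment 4
height at 0 (size 4, align 2) → ends 4
channels at 4 (size 24, align 2) → ends 28
format at 28 (size 44, align 2) → ends 72
layer at 72 (size 4, align 2) → ends 76
pitch at 76 (size 4, align 2) → ends 80
width at 80 (size 12, align 2) → ends 92
within Record: src at 10
80 + 10 = 90

90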